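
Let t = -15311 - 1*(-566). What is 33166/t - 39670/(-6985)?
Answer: 70653928/20598765 ≈ 3.4300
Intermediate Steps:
t = -14745 (t = -15311 + 566 = -14745)
33166/t - 39670/(-6985) = 33166/(-14745) - 39670/(-6985) = 33166*(-1/14745) - 39670*(-1/6985) = -33166/14745 + 7934/1397 = 70653928/20598765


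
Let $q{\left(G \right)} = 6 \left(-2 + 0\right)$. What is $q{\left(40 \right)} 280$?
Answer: $-3360$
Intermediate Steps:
$q{\left(G \right)} = -12$ ($q{\left(G \right)} = 6 \left(-2\right) = -12$)
$q{\left(40 \right)} 280 = \left(-12\right) 280 = -3360$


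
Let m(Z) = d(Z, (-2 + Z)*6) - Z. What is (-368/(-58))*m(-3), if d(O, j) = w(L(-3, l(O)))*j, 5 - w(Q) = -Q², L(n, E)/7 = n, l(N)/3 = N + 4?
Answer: -2461368/29 ≈ -84875.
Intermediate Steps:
l(N) = 12 + 3*N (l(N) = 3*(N + 4) = 3*(4 + N) = 12 + 3*N)
L(n, E) = 7*n
w(Q) = 5 + Q² (w(Q) = 5 - (-1)*Q² = 5 + Q²)
d(O, j) = 446*j (d(O, j) = (5 + (7*(-3))²)*j = (5 + (-21)²)*j = (5 + 441)*j = 446*j)
m(Z) = -5352 + 2675*Z (m(Z) = 446*((-2 + Z)*6) - Z = 446*(-12 + 6*Z) - Z = (-5352 + 2676*Z) - Z = -5352 + 2675*Z)
(-368/(-58))*m(-3) = (-368/(-58))*(-5352 + 2675*(-3)) = (-368*(-1/58))*(-5352 - 8025) = (184/29)*(-13377) = -2461368/29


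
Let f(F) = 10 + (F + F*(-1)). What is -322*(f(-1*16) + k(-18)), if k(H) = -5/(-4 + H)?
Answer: -36225/11 ≈ -3293.2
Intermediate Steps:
k(H) = -5/(-4 + H)
f(F) = 10 (f(F) = 10 + (F - F) = 10 + 0 = 10)
-322*(f(-1*16) + k(-18)) = -322*(10 - 5/(-4 - 18)) = -322*(10 - 5/(-22)) = -322*(10 - 5*(-1/22)) = -322*(10 + 5/22) = -322*225/22 = -36225/11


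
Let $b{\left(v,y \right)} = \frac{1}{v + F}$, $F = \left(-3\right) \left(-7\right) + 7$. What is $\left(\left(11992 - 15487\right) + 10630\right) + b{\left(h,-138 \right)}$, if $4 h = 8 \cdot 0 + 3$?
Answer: $\frac{820529}{115} \approx 7135.0$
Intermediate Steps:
$F = 28$ ($F = 21 + 7 = 28$)
$h = \frac{3}{4}$ ($h = \frac{8 \cdot 0 + 3}{4} = \frac{0 + 3}{4} = \frac{1}{4} \cdot 3 = \frac{3}{4} \approx 0.75$)
$b{\left(v,y \right)} = \frac{1}{28 + v}$ ($b{\left(v,y \right)} = \frac{1}{v + 28} = \frac{1}{28 + v}$)
$\left(\left(11992 - 15487\right) + 10630\right) + b{\left(h,-138 \right)} = \left(\left(11992 - 15487\right) + 10630\right) + \frac{1}{28 + \frac{3}{4}} = \left(-3495 + 10630\right) + \frac{1}{\frac{115}{4}} = 7135 + \frac{4}{115} = \frac{820529}{115}$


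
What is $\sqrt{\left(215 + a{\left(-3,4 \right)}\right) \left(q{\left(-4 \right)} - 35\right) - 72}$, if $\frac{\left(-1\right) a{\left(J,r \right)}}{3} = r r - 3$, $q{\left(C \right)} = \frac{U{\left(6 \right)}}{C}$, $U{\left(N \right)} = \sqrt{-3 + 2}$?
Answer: $2 \sqrt{-1558 - 11 i} \approx 0.27868 - 78.943 i$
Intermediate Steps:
$U{\left(N \right)} = i$ ($U{\left(N \right)} = \sqrt{-1} = i$)
$q{\left(C \right)} = \frac{i}{C}$
$a{\left(J,r \right)} = 9 - 3 r^{2}$ ($a{\left(J,r \right)} = - 3 \left(r r - 3\right) = - 3 \left(r^{2} - 3\right) = - 3 \left(-3 + r^{2}\right) = 9 - 3 r^{2}$)
$\sqrt{\left(215 + a{\left(-3,4 \right)}\right) \left(q{\left(-4 \right)} - 35\right) - 72} = \sqrt{\left(215 + \left(9 - 3 \cdot 4^{2}\right)\right) \left(\frac{i}{-4} - 35\right) - 72} = \sqrt{\left(215 + \left(9 - 48\right)\right) \left(i \left(- \frac{1}{4}\right) - 35\right) - 72} = \sqrt{\left(215 + \left(9 - 48\right)\right) \left(- \frac{i}{4} - 35\right) - 72} = \sqrt{\left(215 - 39\right) \left(-35 - \frac{i}{4}\right) - 72} = \sqrt{176 \left(-35 - \frac{i}{4}\right) - 72} = \sqrt{\left(-6160 - 44 i\right) - 72} = \sqrt{-6232 - 44 i}$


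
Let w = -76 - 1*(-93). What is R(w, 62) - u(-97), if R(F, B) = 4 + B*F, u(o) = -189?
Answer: 1247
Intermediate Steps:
w = 17 (w = -76 + 93 = 17)
R(w, 62) - u(-97) = (4 + 62*17) - 1*(-189) = (4 + 1054) + 189 = 1058 + 189 = 1247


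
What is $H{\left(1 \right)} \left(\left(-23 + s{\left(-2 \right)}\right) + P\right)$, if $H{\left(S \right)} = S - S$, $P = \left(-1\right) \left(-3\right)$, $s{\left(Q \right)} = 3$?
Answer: $0$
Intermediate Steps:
$P = 3$
$H{\left(S \right)} = 0$
$H{\left(1 \right)} \left(\left(-23 + s{\left(-2 \right)}\right) + P\right) = 0 \left(\left(-23 + 3\right) + 3\right) = 0 \left(-20 + 3\right) = 0 \left(-17\right) = 0$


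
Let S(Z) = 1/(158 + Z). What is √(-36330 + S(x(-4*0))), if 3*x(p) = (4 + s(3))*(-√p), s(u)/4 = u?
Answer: I*√906941962/158 ≈ 190.6*I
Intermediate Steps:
s(u) = 4*u
x(p) = -16*√p/3 (x(p) = ((4 + 4*3)*(-√p))/3 = ((4 + 12)*(-√p))/3 = (16*(-√p))/3 = (-16*√p)/3 = -16*√p/3)
√(-36330 + S(x(-4*0))) = √(-36330 + 1/(158 - 16*√(-4*0)/3)) = √(-36330 + 1/(158 - 16*√0/3)) = √(-36330 + 1/(158 - 16/3*0)) = √(-36330 + 1/(158 + 0)) = √(-36330 + 1/158) = √(-5740139/158) = I*√906941962/158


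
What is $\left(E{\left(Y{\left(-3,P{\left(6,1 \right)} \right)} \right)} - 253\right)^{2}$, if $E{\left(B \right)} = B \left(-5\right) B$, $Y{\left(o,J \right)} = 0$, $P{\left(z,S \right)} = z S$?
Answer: $64009$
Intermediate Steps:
$P{\left(z,S \right)} = S z$
$E{\left(B \right)} = - 5 B^{2}$ ($E{\left(B \right)} = - 5 B B = - 5 B^{2}$)
$\left(E{\left(Y{\left(-3,P{\left(6,1 \right)} \right)} \right)} - 253\right)^{2} = \left(- 5 \cdot 0^{2} - 253\right)^{2} = \left(\left(-5\right) 0 - 253\right)^{2} = \left(0 - 253\right)^{2} = \left(-253\right)^{2} = 64009$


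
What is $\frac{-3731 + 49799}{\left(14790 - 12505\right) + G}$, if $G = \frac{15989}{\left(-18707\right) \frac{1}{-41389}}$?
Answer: $\frac{71816173}{58709518} \approx 1.2232$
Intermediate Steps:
$G = \frac{661768721}{18707}$ ($G = \frac{15989}{\left(-18707\right) \left(- \frac{1}{41389}\right)} = \frac{15989}{\frac{18707}{41389}} = 15989 \cdot \frac{41389}{18707} = \frac{661768721}{18707} \approx 35375.0$)
$\frac{-3731 + 49799}{\left(14790 - 12505\right) + G} = \frac{-3731 + 49799}{\left(14790 - 12505\right) + \frac{661768721}{18707}} = \frac{46068}{\left(14790 - 12505\right) + \frac{661768721}{18707}} = \frac{46068}{2285 + \frac{661768721}{18707}} = \frac{46068}{\frac{704514216}{18707}} = 46068 \cdot \frac{18707}{704514216} = \frac{71816173}{58709518}$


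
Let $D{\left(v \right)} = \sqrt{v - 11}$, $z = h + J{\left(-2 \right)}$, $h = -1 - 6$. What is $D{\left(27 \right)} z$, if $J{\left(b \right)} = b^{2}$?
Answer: $-12$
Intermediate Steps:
$h = -7$ ($h = -1 - 6 = -7$)
$z = -3$ ($z = -7 + \left(-2\right)^{2} = -7 + 4 = -3$)
$D{\left(v \right)} = \sqrt{-11 + v}$
$D{\left(27 \right)} z = \sqrt{-11 + 27} \left(-3\right) = \sqrt{16} \left(-3\right) = 4 \left(-3\right) = -12$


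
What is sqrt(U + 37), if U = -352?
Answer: 3*I*sqrt(35) ≈ 17.748*I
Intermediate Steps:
sqrt(U + 37) = sqrt(-352 + 37) = sqrt(-315) = 3*I*sqrt(35)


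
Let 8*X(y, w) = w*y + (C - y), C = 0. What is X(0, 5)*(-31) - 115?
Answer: -115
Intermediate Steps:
X(y, w) = -y/8 + w*y/8 (X(y, w) = (w*y + (0 - y))/8 = (w*y - y)/8 = (-y + w*y)/8 = -y/8 + w*y/8)
X(0, 5)*(-31) - 115 = ((⅛)*0*(-1 + 5))*(-31) - 115 = ((⅛)*0*4)*(-31) - 115 = 0*(-31) - 115 = 0 - 115 = -115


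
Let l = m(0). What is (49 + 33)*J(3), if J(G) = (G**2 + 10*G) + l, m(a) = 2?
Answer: 3362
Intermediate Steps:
l = 2
J(G) = 2 + G**2 + 10*G (J(G) = (G**2 + 10*G) + 2 = 2 + G**2 + 10*G)
(49 + 33)*J(3) = (49 + 33)*(2 + 3**2 + 10*3) = 82*(2 + 9 + 30) = 82*41 = 3362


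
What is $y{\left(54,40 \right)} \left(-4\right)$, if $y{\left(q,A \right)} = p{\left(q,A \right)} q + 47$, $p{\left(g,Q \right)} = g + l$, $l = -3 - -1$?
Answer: $-11420$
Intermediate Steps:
$l = -2$ ($l = -3 + 1 = -2$)
$p{\left(g,Q \right)} = -2 + g$ ($p{\left(g,Q \right)} = g - 2 = -2 + g$)
$y{\left(q,A \right)} = 47 + q \left(-2 + q\right)$ ($y{\left(q,A \right)} = \left(-2 + q\right) q + 47 = q \left(-2 + q\right) + 47 = 47 + q \left(-2 + q\right)$)
$y{\left(54,40 \right)} \left(-4\right) = \left(47 + 54 \left(-2 + 54\right)\right) \left(-4\right) = \left(47 + 54 \cdot 52\right) \left(-4\right) = \left(47 + 2808\right) \left(-4\right) = 2855 \left(-4\right) = -11420$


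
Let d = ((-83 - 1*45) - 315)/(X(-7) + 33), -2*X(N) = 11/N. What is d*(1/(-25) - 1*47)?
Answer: 7293552/11825 ≈ 616.79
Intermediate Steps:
X(N) = -11/(2*N)
d = -6202/473 (d = ((-83 - 1*45) - 315)/(-11/2/(-7) + 33) = ((-83 - 45) - 315)/(-11/2*(-⅐) + 33) = (-128 - 315)/(11/14 + 33) = -443/473/14 = -443*14/473 = -6202/473 ≈ -13.112)
d*(1/(-25) - 1*47) = -6202*(1/(-25) - 1*47)/473 = -6202*(-1/25 - 47)/473 = -6202/473*(-1176/25) = 7293552/11825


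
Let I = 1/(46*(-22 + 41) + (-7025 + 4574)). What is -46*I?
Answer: 46/1577 ≈ 0.029169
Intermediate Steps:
I = -1/1577 (I = 1/(46*19 - 2451) = 1/(874 - 2451) = 1/(-1577) = -1/1577 ≈ -0.00063412)
-46*I = -46*(-1/1577) = 46/1577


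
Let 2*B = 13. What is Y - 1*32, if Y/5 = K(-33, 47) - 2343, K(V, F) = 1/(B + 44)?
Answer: -1186437/101 ≈ -11747.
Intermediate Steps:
B = 13/2 (B = (½)*13 = 13/2 ≈ 6.5000)
K(V, F) = 2/101 (K(V, F) = 1/(13/2 + 44) = 1/(101/2) = 2/101)
Y = -1183205/101 (Y = 5*(2/101 - 2343) = 5*(-236641/101) = -1183205/101 ≈ -11715.)
Y - 1*32 = -1183205/101 - 1*32 = -1183205/101 - 32 = -1186437/101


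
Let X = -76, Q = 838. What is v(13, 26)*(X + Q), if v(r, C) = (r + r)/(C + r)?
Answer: 508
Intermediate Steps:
v(r, C) = 2*r/(C + r) (v(r, C) = (2*r)/(C + r) = 2*r/(C + r))
v(13, 26)*(X + Q) = (2*13/(26 + 13))*(-76 + 838) = (2*13/39)*762 = (2*13*(1/39))*762 = (⅔)*762 = 508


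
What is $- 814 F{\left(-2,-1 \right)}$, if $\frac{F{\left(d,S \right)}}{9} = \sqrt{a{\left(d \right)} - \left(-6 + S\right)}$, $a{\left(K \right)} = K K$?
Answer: $- 7326 \sqrt{11} \approx -24298.0$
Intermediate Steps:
$a{\left(K \right)} = K^{2}$
$F{\left(d,S \right)} = 9 \sqrt{6 + d^{2} - S}$ ($F{\left(d,S \right)} = 9 \sqrt{d^{2} - \left(-6 + S\right)} = 9 \sqrt{6 + d^{2} - S}$)
$- 814 F{\left(-2,-1 \right)} = - 814 \cdot 9 \sqrt{6 + \left(-2\right)^{2} - -1} = - 814 \cdot 9 \sqrt{6 + 4 + 1} = - 814 \cdot 9 \sqrt{11} = - 7326 \sqrt{11}$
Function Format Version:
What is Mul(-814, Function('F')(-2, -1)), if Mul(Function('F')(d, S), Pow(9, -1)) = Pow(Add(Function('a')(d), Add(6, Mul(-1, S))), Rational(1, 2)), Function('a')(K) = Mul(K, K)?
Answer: Mul(-7326, Pow(11, Rational(1, 2))) ≈ -24298.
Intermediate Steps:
Function('a')(K) = Pow(K, 2)
Function('F')(d, S) = Mul(9, Pow(Add(6, Pow(d, 2), Mul(-1, S)), Rational(1, 2))) (Function('F')(d, S) = Mul(9, Pow(Add(Pow(d, 2), Add(6, Mul(-1, S))), Rational(1, 2))) = Mul(9, Pow(Add(6, Pow(d, 2), Mul(-1, S)), Rational(1, 2))))
Mul(-814, Function('F')(-2, -1)) = Mul(-814, Mul(9, Pow(Add(6, Pow(-2, 2), Mul(-1, -1)), Rational(1, 2)))) = Mul(-814, Mul(9, Pow(Add(6, 4, 1), Rational(1, 2)))) = Mul(-814, Mul(9, Pow(11, Rational(1, 2)))) = Mul(-7326, Pow(11, Rational(1, 2)))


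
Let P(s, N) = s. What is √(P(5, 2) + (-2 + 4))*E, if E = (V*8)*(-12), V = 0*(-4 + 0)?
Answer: 0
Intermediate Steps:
V = 0 (V = 0*(-4) = 0)
E = 0 (E = (0*8)*(-12) = 0*(-12) = 0)
√(P(5, 2) + (-2 + 4))*E = √(5 + (-2 + 4))*0 = √(5 + 2)*0 = √7*0 = 0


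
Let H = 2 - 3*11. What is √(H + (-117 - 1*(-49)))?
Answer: 3*I*√11 ≈ 9.9499*I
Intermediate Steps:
H = -31 (H = 2 - 33 = -31)
√(H + (-117 - 1*(-49))) = √(-31 + (-117 - 1*(-49))) = √(-31 + (-117 + 49)) = √(-31 - 68) = √(-99) = 3*I*√11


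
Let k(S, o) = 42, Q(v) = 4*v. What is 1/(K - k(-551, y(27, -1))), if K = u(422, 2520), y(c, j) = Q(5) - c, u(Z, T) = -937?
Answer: -1/979 ≈ -0.0010215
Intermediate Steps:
y(c, j) = 20 - c (y(c, j) = 4*5 - c = 20 - c)
K = -937
1/(K - k(-551, y(27, -1))) = 1/(-937 - 1*42) = 1/(-937 - 42) = 1/(-979) = -1/979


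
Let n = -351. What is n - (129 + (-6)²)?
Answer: -516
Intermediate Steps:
n - (129 + (-6)²) = -351 - (129 + (-6)²) = -351 - (129 + 36) = -351 - 1*165 = -351 - 165 = -516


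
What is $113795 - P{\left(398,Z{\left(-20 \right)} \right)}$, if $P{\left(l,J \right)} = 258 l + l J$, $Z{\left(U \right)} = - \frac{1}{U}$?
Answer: $\frac{110911}{10} \approx 11091.0$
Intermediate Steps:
$P{\left(l,J \right)} = 258 l + J l$
$113795 - P{\left(398,Z{\left(-20 \right)} \right)} = 113795 - 398 \left(258 - \frac{1}{-20}\right) = 113795 - 398 \left(258 - - \frac{1}{20}\right) = 113795 - 398 \left(258 + \frac{1}{20}\right) = 113795 - 398 \cdot \frac{5161}{20} = 113795 - \frac{1027039}{10} = \frac{110911}{10}$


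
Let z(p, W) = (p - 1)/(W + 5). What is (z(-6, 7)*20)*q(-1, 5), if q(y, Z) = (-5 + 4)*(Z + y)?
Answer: 140/3 ≈ 46.667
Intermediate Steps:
q(y, Z) = -Z - y (q(y, Z) = -(Z + y) = -Z - y)
z(p, W) = (-1 + p)/(5 + W)
(z(-6, 7)*20)*q(-1, 5) = (((-1 - 6)/(5 + 7))*20)*(-1*5 - 1*(-1)) = ((-7/12)*20)*(-5 + 1) = (((1/12)*(-7))*20)*(-4) = -7/12*20*(-4) = -35/3*(-4) = 140/3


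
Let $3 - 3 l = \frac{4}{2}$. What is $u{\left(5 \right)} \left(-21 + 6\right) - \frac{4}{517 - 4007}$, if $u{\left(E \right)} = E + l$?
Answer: $- \frac{139598}{1745} \approx -79.999$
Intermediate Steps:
$l = \frac{1}{3}$ ($l = 1 - \frac{4 \cdot \frac{1}{2}}{3} = 1 - \frac{2}{3} = \frac{1}{3} \approx 0.33333$)
$u{\left(E \right)} = \frac{1}{3} + E$ ($u{\left(E \right)} = E + \frac{1}{3} = \frac{1}{3} + E$)
$u{\left(5 \right)} \left(-21 + 6\right) - \frac{4}{517 - 4007} = \left(\frac{1}{3} + 5\right) \left(-21 + 6\right) - \frac{4}{517 - 4007} = \frac{16}{3} \left(-15\right) - \frac{4}{-3490} = -80 - 4 \left(- \frac{1}{3490}\right) = -80 - - \frac{2}{1745} = -80 + \frac{2}{1745} = - \frac{139598}{1745}$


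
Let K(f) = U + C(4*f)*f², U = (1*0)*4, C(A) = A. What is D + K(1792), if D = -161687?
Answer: 23018178665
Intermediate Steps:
U = 0 (U = 0*4 = 0)
K(f) = 4*f³ (K(f) = 0 + (4*f)*f² = 0 + 4*f³ = 4*f³)
D + K(1792) = -161687 + 4*1792³ = -161687 + 4*5754585088 = -161687 + 23018340352 = 23018178665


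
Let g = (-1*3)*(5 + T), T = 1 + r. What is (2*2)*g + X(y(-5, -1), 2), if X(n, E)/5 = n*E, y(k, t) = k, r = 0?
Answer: -122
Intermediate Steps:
T = 1 (T = 1 + 0 = 1)
X(n, E) = 5*E*n (X(n, E) = 5*(n*E) = 5*(E*n) = 5*E*n)
g = -18 (g = (-1*3)*(5 + 1) = -3*6 = -18)
(2*2)*g + X(y(-5, -1), 2) = (2*2)*(-18) + 5*2*(-5) = 4*(-18) - 50 = -72 - 50 = -122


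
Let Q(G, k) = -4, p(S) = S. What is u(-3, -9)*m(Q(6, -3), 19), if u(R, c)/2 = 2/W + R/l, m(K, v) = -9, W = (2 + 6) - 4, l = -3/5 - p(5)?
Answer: -261/14 ≈ -18.643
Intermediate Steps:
l = -28/5 (l = -3/5 - 1*5 = -3*1/5 - 5 = -3/5 - 5 = -28/5 ≈ -5.6000)
W = 4 (W = 8 - 4 = 4)
u(R, c) = 1 - 5*R/14 (u(R, c) = 2*(2/4 + R/(-28/5)) = 2*(2*(1/4) + R*(-5/28)) = 2*(1/2 - 5*R/28) = 1 - 5*R/14)
u(-3, -9)*m(Q(6, -3), 19) = (1 - 5/14*(-3))*(-9) = (1 + 15/14)*(-9) = (29/14)*(-9) = -261/14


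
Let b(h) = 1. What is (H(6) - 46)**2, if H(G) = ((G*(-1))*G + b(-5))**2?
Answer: 1390041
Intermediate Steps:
H(G) = (1 - G**2)**2 (H(G) = ((G*(-1))*G + 1)**2 = ((-G)*G + 1)**2 = (-G**2 + 1)**2 = (1 - G**2)**2)
(H(6) - 46)**2 = ((-1 + 6**2)**2 - 46)**2 = ((-1 + 36)**2 - 46)**2 = (35**2 - 46)**2 = (1225 - 46)**2 = 1179**2 = 1390041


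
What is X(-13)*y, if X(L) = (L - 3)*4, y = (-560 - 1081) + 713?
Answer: 59392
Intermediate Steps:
y = -928 (y = -1641 + 713 = -928)
X(L) = -12 + 4*L (X(L) = (-3 + L)*4 = -12 + 4*L)
X(-13)*y = (-12 + 4*(-13))*(-928) = (-12 - 52)*(-928) = -64*(-928) = 59392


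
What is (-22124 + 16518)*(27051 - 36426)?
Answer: 52556250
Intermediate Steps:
(-22124 + 16518)*(27051 - 36426) = -5606*(-9375) = 52556250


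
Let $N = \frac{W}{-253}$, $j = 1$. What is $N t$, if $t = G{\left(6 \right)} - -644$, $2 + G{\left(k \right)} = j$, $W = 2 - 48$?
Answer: $\frac{1286}{11} \approx 116.91$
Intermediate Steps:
$W = -46$ ($W = 2 - 48 = -46$)
$G{\left(k \right)} = -1$ ($G{\left(k \right)} = -2 + 1 = -1$)
$t = 643$ ($t = -1 - -644 = -1 + 644 = 643$)
$N = \frac{2}{11}$ ($N = - \frac{46}{-253} = \left(-46\right) \left(- \frac{1}{253}\right) = \frac{2}{11} \approx 0.18182$)
$N t = \frac{2}{11} \cdot 643 = \frac{1286}{11}$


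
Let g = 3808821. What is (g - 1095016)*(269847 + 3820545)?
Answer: 11100526261560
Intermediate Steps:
(g - 1095016)*(269847 + 3820545) = (3808821 - 1095016)*(269847 + 3820545) = 2713805*4090392 = 11100526261560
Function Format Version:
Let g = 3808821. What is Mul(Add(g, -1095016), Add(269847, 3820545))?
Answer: 11100526261560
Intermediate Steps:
Mul(Add(g, -1095016), Add(269847, 3820545)) = Mul(Add(3808821, -1095016), Add(269847, 3820545)) = Mul(2713805, 4090392) = 11100526261560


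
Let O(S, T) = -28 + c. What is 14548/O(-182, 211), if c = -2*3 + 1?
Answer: -14548/33 ≈ -440.85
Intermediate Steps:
c = -5 (c = -6 + 1 = -5)
O(S, T) = -33 (O(S, T) = -28 - 5 = -33)
14548/O(-182, 211) = 14548/(-33) = 14548*(-1/33) = -14548/33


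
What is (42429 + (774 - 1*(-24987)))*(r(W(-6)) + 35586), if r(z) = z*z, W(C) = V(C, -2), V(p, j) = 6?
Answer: 2429064180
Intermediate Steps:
W(C) = 6
r(z) = z²
(42429 + (774 - 1*(-24987)))*(r(W(-6)) + 35586) = (42429 + (774 - 1*(-24987)))*(6² + 35586) = (42429 + (774 + 24987))*(36 + 35586) = (42429 + 25761)*35622 = 68190*35622 = 2429064180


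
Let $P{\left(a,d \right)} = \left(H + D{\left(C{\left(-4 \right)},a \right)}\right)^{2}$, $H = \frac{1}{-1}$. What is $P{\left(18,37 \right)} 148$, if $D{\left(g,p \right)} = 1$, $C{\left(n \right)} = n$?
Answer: $0$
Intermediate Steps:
$H = -1$
$P{\left(a,d \right)} = 0$ ($P{\left(a,d \right)} = \left(-1 + 1\right)^{2} = 0^{2} = 0$)
$P{\left(18,37 \right)} 148 = 0 \cdot 148 = 0$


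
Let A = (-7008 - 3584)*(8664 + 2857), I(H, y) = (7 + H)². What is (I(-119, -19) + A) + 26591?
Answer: -121991297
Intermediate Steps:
A = -122030432 (A = -10592*11521 = -122030432)
(I(-119, -19) + A) + 26591 = ((7 - 119)² - 122030432) + 26591 = ((-112)² - 122030432) + 26591 = (12544 - 122030432) + 26591 = -122017888 + 26591 = -121991297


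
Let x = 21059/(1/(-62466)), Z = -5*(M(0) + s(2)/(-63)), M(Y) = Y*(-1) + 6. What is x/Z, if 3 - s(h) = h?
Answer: 2857748418/65 ≈ 4.3965e+7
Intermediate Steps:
s(h) = 3 - h
M(Y) = 6 - Y (M(Y) = -Y + 6 = 6 - Y)
Z = -1885/63 (Z = -5*((6 - 1*0) + (3 - 1*2)/(-63)) = -5*((6 + 0) + (3 - 2)*(-1/63)) = -5*(6 + 1*(-1/63)) = -5*(6 - 1/63) = -5*377/63 = -1885/63 ≈ -29.921)
x = -1315471494 (x = 21059/(-1/62466) = 21059*(-62466) = -1315471494)
x/Z = -1315471494/(-1885/63) = -1315471494*(-63/1885) = 2857748418/65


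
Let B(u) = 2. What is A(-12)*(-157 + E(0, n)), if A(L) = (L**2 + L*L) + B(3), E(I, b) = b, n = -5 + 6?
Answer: -45240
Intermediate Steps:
n = 1
A(L) = 2 + 2*L**2 (A(L) = (L**2 + L*L) + 2 = (L**2 + L**2) + 2 = 2*L**2 + 2 = 2 + 2*L**2)
A(-12)*(-157 + E(0, n)) = (2 + 2*(-12)**2)*(-157 + 1) = (2 + 2*144)*(-156) = (2 + 288)*(-156) = 290*(-156) = -45240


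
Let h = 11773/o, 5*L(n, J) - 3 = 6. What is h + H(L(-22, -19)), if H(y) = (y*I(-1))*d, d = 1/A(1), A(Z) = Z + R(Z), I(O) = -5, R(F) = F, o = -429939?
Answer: -3892997/859878 ≈ -4.5274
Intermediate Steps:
A(Z) = 2*Z (A(Z) = Z + Z = 2*Z)
d = 1/2 (d = 1/(2*1) = 1/2 ≈ 0.50000)
L(n, J) = 9/5 (L(n, J) = 3/5 + (1/5)*6 = 3/5 + 6/5 = 9/5)
h = -11773/429939 (h = 11773/(-429939) = 11773*(-1/429939) = -11773/429939 ≈ -0.027383)
H(y) = -5*y/2 (H(y) = (y*(-5))*(1/2) = -5*y*(1/2) = -5*y/2)
h + H(L(-22, -19)) = -11773/429939 - 5/2*9/5 = -11773/429939 - 9/2 = -3892997/859878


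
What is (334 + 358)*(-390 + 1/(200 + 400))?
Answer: -40481827/150 ≈ -2.6988e+5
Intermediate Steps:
(334 + 358)*(-390 + 1/(200 + 400)) = 692*(-390 + 1/600) = 692*(-233999/600) = -40481827/150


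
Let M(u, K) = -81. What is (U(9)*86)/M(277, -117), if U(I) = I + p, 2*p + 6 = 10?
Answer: -946/81 ≈ -11.679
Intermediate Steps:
p = 2 (p = -3 + (1/2)*10 = -3 + 5 = 2)
U(I) = 2 + I (U(I) = I + 2 = 2 + I)
(U(9)*86)/M(277, -117) = ((2 + 9)*86)/(-81) = (11*86)*(-1/81) = 946*(-1/81) = -946/81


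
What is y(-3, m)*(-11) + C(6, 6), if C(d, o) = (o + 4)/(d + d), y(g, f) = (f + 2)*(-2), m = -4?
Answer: -259/6 ≈ -43.167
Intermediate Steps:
y(g, f) = -4 - 2*f (y(g, f) = (2 + f)*(-2) = -4 - 2*f)
C(d, o) = (4 + o)/(2*d) (C(d, o) = (4 + o)/((2*d)) = (4 + o)*(1/(2*d)) = (4 + o)/(2*d))
y(-3, m)*(-11) + C(6, 6) = (-4 - 2*(-4))*(-11) + (1/2)*(4 + 6)/6 = (-4 + 8)*(-11) + (1/2)*(1/6)*10 = 4*(-11) + 5/6 = -44 + 5/6 = -259/6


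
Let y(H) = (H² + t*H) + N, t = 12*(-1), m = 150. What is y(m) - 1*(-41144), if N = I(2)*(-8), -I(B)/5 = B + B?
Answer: 62004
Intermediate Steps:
I(B) = -10*B (I(B) = -5*(B + B) = -10*B)
N = 160 (N = -10*2*(-8) = -20*(-8) = 160)
t = -12
y(H) = 160 + H² - 12*H (y(H) = (H² - 12*H) + 160 = 160 + H² - 12*H)
y(m) - 1*(-41144) = (160 + 150² - 12*150) - 1*(-41144) = (160 + 22500 - 1800) + 41144 = 20860 + 41144 = 62004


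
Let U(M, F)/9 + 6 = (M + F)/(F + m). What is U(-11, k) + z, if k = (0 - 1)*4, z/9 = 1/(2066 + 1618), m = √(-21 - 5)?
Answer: -353643/8596 + 45*I*√26/14 ≈ -41.14 + 16.39*I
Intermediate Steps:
m = I*√26 (m = √(-26) = I*√26 ≈ 5.099*I)
z = 3/1228 (z = 9/(2066 + 1618) = 9/3684 = 9*(1/3684) = 3/1228 ≈ 0.0024430)
k = -4 (k = -1*4 = -4)
U(M, F) = -54 + 9*(F + M)/(F + I*√26) (U(M, F) = -54 + 9*((M + F)/(F + I*√26)) = -54 + 9*((F + M)/(F + I*√26)) = -54 + 9*(F + M)/(F + I*√26))
U(-11, k) + z = 9*(-11 - 5*(-4) - 6*I*√26)/(-4 + I*√26) + 3/1228 = 9*(-11 + 20 - 6*I*√26)/(-4 + I*√26) + 3/1228 = 9*(9 - 6*I*√26)/(-4 + I*√26) + 3/1228 = 3/1228 + 9*(9 - 6*I*√26)/(-4 + I*√26)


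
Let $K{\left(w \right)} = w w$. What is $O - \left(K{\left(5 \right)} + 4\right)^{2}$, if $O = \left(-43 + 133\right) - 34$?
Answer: $-785$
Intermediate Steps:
$K{\left(w \right)} = w^{2}$
$O = 56$ ($O = 90 - 34 = 56$)
$O - \left(K{\left(5 \right)} + 4\right)^{2} = 56 - \left(5^{2} + 4\right)^{2} = 56 - \left(25 + 4\right)^{2} = 56 - 29^{2} = 56 - 841 = -785$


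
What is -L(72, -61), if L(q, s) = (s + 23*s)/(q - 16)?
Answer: 183/7 ≈ 26.143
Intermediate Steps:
L(q, s) = 24*s/(-16 + q) (L(q, s) = (24*s)/(-16 + q) = 24*s/(-16 + q))
-L(72, -61) = -24*(-61)/(-16 + 72) = -24*(-61)/56 = -1*(-183/7) = 183/7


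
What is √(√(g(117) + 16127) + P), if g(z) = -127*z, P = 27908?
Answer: √(27908 + 2*√317) ≈ 167.16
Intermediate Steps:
√(√(g(117) + 16127) + P) = √(√(-127*117 + 16127) + 27908) = √(√(-14859 + 16127) + 27908) = √(√1268 + 27908) = √(2*√317 + 27908) = √(27908 + 2*√317)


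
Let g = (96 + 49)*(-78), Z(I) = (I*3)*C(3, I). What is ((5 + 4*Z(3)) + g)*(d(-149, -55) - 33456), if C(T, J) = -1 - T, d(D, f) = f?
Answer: 383667439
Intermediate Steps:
Z(I) = -12*I (Z(I) = (I*3)*(-1 - 1*3) = (3*I)*(-1 - 3) = (3*I)*(-4) = -12*I)
g = -11310 (g = 145*(-78) = -11310)
((5 + 4*Z(3)) + g)*(d(-149, -55) - 33456) = ((5 + 4*(-12*3)) - 11310)*(-55 - 33456) = ((5 + 4*(-36)) - 11310)*(-33511) = ((5 - 144) - 11310)*(-33511) = (-139 - 11310)*(-33511) = -11449*(-33511) = 383667439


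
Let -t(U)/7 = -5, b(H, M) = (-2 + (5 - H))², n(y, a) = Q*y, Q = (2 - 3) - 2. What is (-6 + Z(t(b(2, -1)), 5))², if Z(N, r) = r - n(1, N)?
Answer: 4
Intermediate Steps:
Q = -3 (Q = -1 - 2 = -3)
n(y, a) = -3*y
b(H, M) = (3 - H)²
t(U) = 35 (t(U) = -7*(-5) = 35)
Z(N, r) = 3 + r (Z(N, r) = r - (-3) = r - 1*(-3) = r + 3 = 3 + r)
(-6 + Z(t(b(2, -1)), 5))² = (-6 + (3 + 5))² = (-6 + 8)² = 2² = 4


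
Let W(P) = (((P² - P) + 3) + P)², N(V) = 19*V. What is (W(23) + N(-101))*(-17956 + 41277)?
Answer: 6555649705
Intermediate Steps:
W(P) = (3 + P²)² (W(P) = ((3 + P² - P) + P)² = (3 + P²)²)
(W(23) + N(-101))*(-17956 + 41277) = ((3 + 23²)² + 19*(-101))*(-17956 + 41277) = ((3 + 529)² - 1919)*23321 = (532² - 1919)*23321 = (283024 - 1919)*23321 = 281105*23321 = 6555649705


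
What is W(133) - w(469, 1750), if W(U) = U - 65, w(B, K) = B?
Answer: -401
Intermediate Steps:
W(U) = -65 + U
W(133) - w(469, 1750) = (-65 + 133) - 1*469 = 68 - 469 = -401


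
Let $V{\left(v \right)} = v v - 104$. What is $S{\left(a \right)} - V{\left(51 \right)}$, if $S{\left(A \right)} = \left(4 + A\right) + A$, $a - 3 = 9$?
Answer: $-2469$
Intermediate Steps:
$V{\left(v \right)} = -104 + v^{2}$ ($V{\left(v \right)} = v^{2} - 104 = -104 + v^{2}$)
$a = 12$ ($a = 3 + 9 = 12$)
$S{\left(A \right)} = 4 + 2 A$
$S{\left(a \right)} - V{\left(51 \right)} = \left(4 + 2 \cdot 12\right) - \left(-104 + 51^{2}\right) = \left(4 + 24\right) - \left(-104 + 2601\right) = 28 - 2497 = -2469$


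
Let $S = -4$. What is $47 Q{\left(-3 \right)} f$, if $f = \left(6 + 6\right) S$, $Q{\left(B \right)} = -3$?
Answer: $6768$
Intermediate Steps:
$f = -48$ ($f = \left(6 + 6\right) \left(-4\right) = 12 \left(-4\right) = -48$)
$47 Q{\left(-3 \right)} f = 47 \left(-3\right) \left(-48\right) = \left(-141\right) \left(-48\right) = 6768$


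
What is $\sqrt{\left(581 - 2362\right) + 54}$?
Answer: $i \sqrt{1727} \approx 41.557 i$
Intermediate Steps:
$\sqrt{\left(581 - 2362\right) + 54} = \sqrt{-1781 + 54} = \sqrt{-1727} = i \sqrt{1727}$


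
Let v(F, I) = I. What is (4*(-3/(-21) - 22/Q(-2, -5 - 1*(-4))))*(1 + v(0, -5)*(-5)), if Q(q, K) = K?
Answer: 16120/7 ≈ 2302.9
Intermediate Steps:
(4*(-3/(-21) - 22/Q(-2, -5 - 1*(-4))))*(1 + v(0, -5)*(-5)) = (4*(-3/(-21) - 22/(-5 - 1*(-4))))*(1 - 5*(-5)) = (4*(-3*(-1/21) - 22/(-5 + 4)))*(1 + 25) = (4*(⅐ - 22/(-1)))*26 = (4*(⅐ - 22*(-1)))*26 = (4*(⅐ + 22))*26 = (4*(155/7))*26 = (620/7)*26 = 16120/7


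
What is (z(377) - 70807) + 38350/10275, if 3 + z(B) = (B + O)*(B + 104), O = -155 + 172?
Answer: 48788878/411 ≈ 1.1871e+5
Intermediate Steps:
O = 17
z(B) = -3 + (17 + B)*(104 + B) (z(B) = -3 + (B + 17)*(B + 104) = -3 + (17 + B)*(104 + B))
(z(377) - 70807) + 38350/10275 = ((1765 + 377² + 121*377) - 70807) + 38350/10275 = ((1765 + 142129 + 45617) - 70807) + 38350*(1/10275) = (189511 - 70807) + 1534/411 = 118704 + 1534/411 = 48788878/411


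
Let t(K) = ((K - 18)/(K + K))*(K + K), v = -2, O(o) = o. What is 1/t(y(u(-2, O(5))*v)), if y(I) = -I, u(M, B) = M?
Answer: -1/22 ≈ -0.045455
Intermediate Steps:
t(K) = -18 + K (t(K) = ((-18 + K)/((2*K)))*(2*K) = ((-18 + K)*(1/(2*K)))*(2*K) = ((-18 + K)/(2*K))*(2*K) = -18 + K)
1/t(y(u(-2, O(5))*v)) = 1/(-18 - (-2)*(-2)) = 1/(-18 - 1*4) = 1/(-18 - 4) = 1/(-22) = -1/22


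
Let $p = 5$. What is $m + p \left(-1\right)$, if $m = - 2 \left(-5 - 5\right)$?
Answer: $15$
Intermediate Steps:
$m = 20$ ($m = \left(-2\right) \left(-10\right) = 20$)
$m + p \left(-1\right) = 20 + 5 \left(-1\right) = 20 - 5 = 15$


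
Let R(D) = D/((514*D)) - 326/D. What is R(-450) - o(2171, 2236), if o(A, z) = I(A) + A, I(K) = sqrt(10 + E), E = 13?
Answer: -250992143/115650 - sqrt(23) ≈ -2175.1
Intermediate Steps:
I(K) = sqrt(23) (I(K) = sqrt(10 + 13) = sqrt(23))
o(A, z) = A + sqrt(23) (o(A, z) = sqrt(23) + A = A + sqrt(23))
R(D) = 1/514 - 326/D (R(D) = D*(1/(514*D)) - 326/D = 1/514 - 326/D)
R(-450) - o(2171, 2236) = (1/514)*(-167564 - 450)/(-450) - (2171 + sqrt(23)) = (1/514)*(-1/450)*(-168014) + (-2171 - sqrt(23)) = 84007/115650 + (-2171 - sqrt(23)) = -250992143/115650 - sqrt(23)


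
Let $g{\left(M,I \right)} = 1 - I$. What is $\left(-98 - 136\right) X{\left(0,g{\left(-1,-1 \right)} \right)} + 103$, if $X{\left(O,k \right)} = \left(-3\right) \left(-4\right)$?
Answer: $-2705$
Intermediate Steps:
$X{\left(O,k \right)} = 12$
$\left(-98 - 136\right) X{\left(0,g{\left(-1,-1 \right)} \right)} + 103 = \left(-98 - 136\right) 12 + 103 = \left(-234\right) 12 + 103 = -2808 + 103 = -2705$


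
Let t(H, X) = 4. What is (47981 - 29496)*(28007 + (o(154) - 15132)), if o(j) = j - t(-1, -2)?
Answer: 240767125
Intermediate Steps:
o(j) = -4 + j (o(j) = j - 1*4 = j - 4 = -4 + j)
(47981 - 29496)*(28007 + (o(154) - 15132)) = (47981 - 29496)*(28007 + ((-4 + 154) - 15132)) = 18485*(28007 + (150 - 15132)) = 18485*(28007 - 14982) = 18485*13025 = 240767125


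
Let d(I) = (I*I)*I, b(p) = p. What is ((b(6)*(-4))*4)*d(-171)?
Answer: 480020256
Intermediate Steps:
d(I) = I³ (d(I) = I²*I = I³)
((b(6)*(-4))*4)*d(-171) = ((6*(-4))*4)*(-171)³ = -24*4*(-5000211) = -96*(-5000211) = 480020256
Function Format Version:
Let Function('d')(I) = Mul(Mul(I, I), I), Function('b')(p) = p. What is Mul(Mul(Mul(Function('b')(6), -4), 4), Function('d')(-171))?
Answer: 480020256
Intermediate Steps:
Function('d')(I) = Pow(I, 3) (Function('d')(I) = Mul(Pow(I, 2), I) = Pow(I, 3))
Mul(Mul(Mul(Function('b')(6), -4), 4), Function('d')(-171)) = Mul(Mul(Mul(6, -4), 4), Pow(-171, 3)) = Mul(Mul(-24, 4), -5000211) = Mul(-96, -5000211) = 480020256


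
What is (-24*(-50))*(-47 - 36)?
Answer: -99600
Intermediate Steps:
(-24*(-50))*(-47 - 36) = 1200*(-83) = -99600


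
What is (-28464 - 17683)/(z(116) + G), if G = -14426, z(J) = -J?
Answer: 46147/14542 ≈ 3.1734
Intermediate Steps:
(-28464 - 17683)/(z(116) + G) = (-28464 - 17683)/(-1*116 - 14426) = -46147/(-116 - 14426) = -46147/(-14542) = -46147*(-1/14542) = 46147/14542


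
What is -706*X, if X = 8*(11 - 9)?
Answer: -11296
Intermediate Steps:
X = 16 (X = 8*2 = 16)
-706*X = -706*16 = -11296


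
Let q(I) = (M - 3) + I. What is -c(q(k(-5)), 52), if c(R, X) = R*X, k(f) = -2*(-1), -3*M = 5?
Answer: 416/3 ≈ 138.67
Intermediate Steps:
M = -5/3 (M = -1/3*5 = -5/3 ≈ -1.6667)
k(f) = 2
q(I) = -14/3 + I (q(I) = (-5/3 - 3) + I = -14/3 + I)
-c(q(k(-5)), 52) = -(-14/3 + 2)*52 = -(-8)*52/3 = -1*(-416/3) = 416/3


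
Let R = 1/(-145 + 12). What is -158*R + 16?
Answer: 2286/133 ≈ 17.188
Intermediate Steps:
R = -1/133 (R = 1/(-133) = -1/133 ≈ -0.0075188)
-158*R + 16 = -158*(-1/133) + 16 = 158/133 + 16 = 2286/133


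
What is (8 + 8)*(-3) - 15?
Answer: -63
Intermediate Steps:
(8 + 8)*(-3) - 15 = 16*(-3) - 15 = -48 - 15 = -63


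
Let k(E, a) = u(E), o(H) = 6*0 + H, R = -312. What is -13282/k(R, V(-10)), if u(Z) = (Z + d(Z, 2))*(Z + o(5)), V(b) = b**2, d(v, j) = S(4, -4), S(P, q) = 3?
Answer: -13282/94863 ≈ -0.14001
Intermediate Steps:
d(v, j) = 3
o(H) = H (o(H) = 0 + H = H)
u(Z) = (3 + Z)*(5 + Z) (u(Z) = (Z + 3)*(Z + 5) = (3 + Z)*(5 + Z))
k(E, a) = 15 + E**2 + 8*E
-13282/k(R, V(-10)) = -13282/(15 + (-312)**2 + 8*(-312)) = -13282/(15 + 97344 - 2496) = -13282/94863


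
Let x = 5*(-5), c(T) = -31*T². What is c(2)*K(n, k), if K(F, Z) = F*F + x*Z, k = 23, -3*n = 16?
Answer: 609956/9 ≈ 67773.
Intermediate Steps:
n = -16/3 (n = -⅓*16 = -16/3 ≈ -5.3333)
x = -25
K(F, Z) = F² - 25*Z (K(F, Z) = F*F - 25*Z = F² - 25*Z)
c(2)*K(n, k) = (-31*2²)*((-16/3)² - 25*23) = (-31*4)*(256/9 - 575) = -124*(-4919/9) = 609956/9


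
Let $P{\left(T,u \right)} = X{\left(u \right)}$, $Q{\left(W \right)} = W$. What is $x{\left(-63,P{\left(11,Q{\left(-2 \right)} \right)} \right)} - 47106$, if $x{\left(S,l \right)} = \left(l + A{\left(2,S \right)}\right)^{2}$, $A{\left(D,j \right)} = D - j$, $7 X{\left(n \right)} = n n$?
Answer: $- \frac{2097513}{49} \approx -42806.0$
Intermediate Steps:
$X{\left(n \right)} = \frac{n^{2}}{7}$ ($X{\left(n \right)} = \frac{n n}{7} = \frac{n^{2}}{7}$)
$P{\left(T,u \right)} = \frac{u^{2}}{7}$
$x{\left(S,l \right)} = \left(2 + l - S\right)^{2}$ ($x{\left(S,l \right)} = \left(l - \left(-2 + S\right)\right)^{2} = \left(2 + l - S\right)^{2}$)
$x{\left(-63,P{\left(11,Q{\left(-2 \right)} \right)} \right)} - 47106 = \left(2 + \frac{\left(-2\right)^{2}}{7} - -63\right)^{2} - 47106 = \left(2 + \frac{1}{7} \cdot 4 + 63\right)^{2} - 47106 = \left(2 + \frac{4}{7} + 63\right)^{2} - 47106 = \left(\frac{459}{7}\right)^{2} - 47106 = \frac{210681}{49} - 47106 = - \frac{2097513}{49}$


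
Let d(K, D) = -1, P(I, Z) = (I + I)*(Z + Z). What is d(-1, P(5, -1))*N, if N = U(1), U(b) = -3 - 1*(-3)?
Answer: 0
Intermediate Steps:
U(b) = 0 (U(b) = -3 + 3 = 0)
N = 0
P(I, Z) = 4*I*Z (P(I, Z) = (2*I)*(2*Z) = 4*I*Z)
d(-1, P(5, -1))*N = -1*0 = 0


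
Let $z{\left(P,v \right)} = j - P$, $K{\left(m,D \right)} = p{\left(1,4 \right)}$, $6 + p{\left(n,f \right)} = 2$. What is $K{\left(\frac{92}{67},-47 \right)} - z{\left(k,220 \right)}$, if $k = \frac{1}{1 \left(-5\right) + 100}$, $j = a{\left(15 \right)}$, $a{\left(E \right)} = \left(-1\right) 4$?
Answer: $\frac{1}{95} \approx 0.010526$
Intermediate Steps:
$p{\left(n,f \right)} = -4$ ($p{\left(n,f \right)} = -6 + 2 = -4$)
$a{\left(E \right)} = -4$
$j = -4$
$K{\left(m,D \right)} = -4$
$k = \frac{1}{95}$ ($k = \frac{1}{-5 + 100} = \frac{1}{95} \approx 0.010526$)
$z{\left(P,v \right)} = -4 - P$
$K{\left(\frac{92}{67},-47 \right)} - z{\left(k,220 \right)} = -4 - \left(-4 - \frac{1}{95}\right) = -4 - - \frac{381}{95} = -4 + \frac{381}{95} = \frac{1}{95}$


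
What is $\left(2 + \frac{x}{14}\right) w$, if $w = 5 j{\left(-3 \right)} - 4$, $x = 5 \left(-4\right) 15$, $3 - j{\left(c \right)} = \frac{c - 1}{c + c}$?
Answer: $- \frac{3128}{21} \approx -148.95$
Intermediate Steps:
$j{\left(c \right)} = 3 - \frac{-1 + c}{2 c}$ ($j{\left(c \right)} = 3 - \frac{c - 1}{c + c} = 3 - \frac{-1 + c}{2 c}$)
$x = -300$ ($x = \left(-20\right) 15 = -300$)
$w = \frac{23}{3}$ ($w = 5 \frac{1 + 5 \left(-3\right)}{2 \left(-3\right)} - 4 = 5 \cdot \frac{1}{2} \left(- \frac{1}{3}\right) \left(1 - 15\right) - 4 = 5 \cdot \frac{1}{2} \left(- \frac{1}{3}\right) \left(-14\right) - 4 = 5 \cdot \frac{7}{3} - 4 = \frac{35}{3} - 4 = \frac{23}{3} \approx 7.6667$)
$\left(2 + \frac{x}{14}\right) w = \left(2 - \frac{300}{14}\right) \frac{23}{3} = \left(2 - \frac{150}{7}\right) \frac{23}{3} = \left(- \frac{136}{7}\right) \frac{23}{3} = - \frac{3128}{21}$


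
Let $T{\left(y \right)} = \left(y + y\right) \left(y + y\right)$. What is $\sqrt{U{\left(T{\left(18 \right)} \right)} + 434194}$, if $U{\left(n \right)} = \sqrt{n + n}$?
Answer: $\sqrt{434194 + 36 \sqrt{2}} \approx 658.97$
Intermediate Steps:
$T{\left(y \right)} = 4 y^{2}$ ($T{\left(y \right)} = 2 y 2 y = 4 y^{2}$)
$U{\left(n \right)} = \sqrt{2} \sqrt{n}$ ($U{\left(n \right)} = \sqrt{2 n} = \sqrt{2} \sqrt{n}$)
$\sqrt{U{\left(T{\left(18 \right)} \right)} + 434194} = \sqrt{\sqrt{2} \sqrt{4 \cdot 18^{2}} + 434194} = \sqrt{\sqrt{2} \sqrt{4 \cdot 324} + 434194} = \sqrt{\sqrt{2} \sqrt{1296} + 434194} = \sqrt{\sqrt{2} \cdot 36 + 434194} = \sqrt{36 \sqrt{2} + 434194} = \sqrt{434194 + 36 \sqrt{2}}$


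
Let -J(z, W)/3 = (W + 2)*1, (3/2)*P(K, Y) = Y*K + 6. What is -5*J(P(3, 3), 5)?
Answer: 105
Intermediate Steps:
P(K, Y) = 4 + 2*K*Y/3 (P(K, Y) = 2*(Y*K + 6)/3 = 2*(K*Y + 6)/3 = 2*(6 + K*Y)/3 = 4 + 2*K*Y/3)
J(z, W) = -6 - 3*W (J(z, W) = -3*(W + 2) = -3*(2 + W) = -6 - 3*W)
-5*J(P(3, 3), 5) = -5*(-6 - 3*5) = -5*(-6 - 15) = -5*(-21) = 105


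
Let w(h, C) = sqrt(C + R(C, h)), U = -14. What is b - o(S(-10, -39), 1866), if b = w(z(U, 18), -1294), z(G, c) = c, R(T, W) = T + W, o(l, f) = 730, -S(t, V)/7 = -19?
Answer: -730 + I*sqrt(2570) ≈ -730.0 + 50.695*I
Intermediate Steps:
S(t, V) = 133 (S(t, V) = -7*(-19) = 133)
w(h, C) = sqrt(h + 2*C) (w(h, C) = sqrt(C + (C + h)) = sqrt(h + 2*C))
b = I*sqrt(2570) (b = sqrt(18 + 2*(-1294)) = sqrt(18 - 2588) = sqrt(-2570) = I*sqrt(2570) ≈ 50.695*I)
b - o(S(-10, -39), 1866) = I*sqrt(2570) - 1*730 = I*sqrt(2570) - 730 = -730 + I*sqrt(2570)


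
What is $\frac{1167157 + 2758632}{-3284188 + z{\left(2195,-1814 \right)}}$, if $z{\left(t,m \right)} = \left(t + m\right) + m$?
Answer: $- \frac{3925789}{3285621} \approx -1.1948$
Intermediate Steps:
$z{\left(t,m \right)} = t + 2 m$ ($z{\left(t,m \right)} = \left(m + t\right) + m = t + 2 m$)
$\frac{1167157 + 2758632}{-3284188 + z{\left(2195,-1814 \right)}} = \frac{1167157 + 2758632}{-3284188 + \left(2195 + 2 \left(-1814\right)\right)} = \frac{3925789}{-3284188 + \left(2195 - 3628\right)} = \frac{3925789}{-3284188 - 1433} = \frac{3925789}{-3285621} = 3925789 \left(- \frac{1}{3285621}\right) = - \frac{3925789}{3285621}$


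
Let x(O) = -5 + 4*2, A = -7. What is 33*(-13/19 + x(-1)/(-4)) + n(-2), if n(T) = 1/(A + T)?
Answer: -32449/684 ≈ -47.440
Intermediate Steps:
x(O) = 3 (x(O) = -5 + 8 = 3)
n(T) = 1/(-7 + T)
33*(-13/19 + x(-1)/(-4)) + n(-2) = 33*(-13/19 + 3/(-4)) + 1/(-7 - 2) = 33*(-13*1/19 + 3*(-¼)) + 1/(-9) = 33*(-13/19 - ¾) - ⅑ = 33*(-109/76) - ⅑ = -3597/76 - ⅑ = -32449/684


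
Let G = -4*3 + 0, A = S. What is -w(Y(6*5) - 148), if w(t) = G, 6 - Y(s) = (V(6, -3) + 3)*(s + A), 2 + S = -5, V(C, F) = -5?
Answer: 12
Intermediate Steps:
S = -7 (S = -2 - 5 = -7)
A = -7
Y(s) = -8 + 2*s (Y(s) = 6 - (-5 + 3)*(s - 7) = 6 - (-2)*(-7 + s) = 6 - (14 - 2*s) = 6 + (-14 + 2*s) = -8 + 2*s)
G = -12 (G = -12 + 0 = -12)
w(t) = -12
-w(Y(6*5) - 148) = -1*(-12) = 12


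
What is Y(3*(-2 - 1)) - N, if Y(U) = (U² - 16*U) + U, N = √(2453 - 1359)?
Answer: 216 - √1094 ≈ 182.92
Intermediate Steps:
N = √1094 ≈ 33.076
Y(U) = U² - 15*U
Y(3*(-2 - 1)) - N = (3*(-2 - 1))*(-15 + 3*(-2 - 1)) - √1094 = (3*(-3))*(-15 + 3*(-3)) - √1094 = -9*(-15 - 9) - √1094 = -9*(-24) - √1094 = 216 - √1094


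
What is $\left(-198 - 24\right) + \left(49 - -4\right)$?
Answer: $-169$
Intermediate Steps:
$\left(-198 - 24\right) + \left(49 - -4\right) = -222 + \left(49 + 4\right) = -222 + 53 = -169$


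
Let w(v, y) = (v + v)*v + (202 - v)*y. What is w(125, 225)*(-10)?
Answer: -485750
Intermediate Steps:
w(v, y) = 2*v² + y*(202 - v) (w(v, y) = (2*v)*v + y*(202 - v) = 2*v² + y*(202 - v))
w(125, 225)*(-10) = (2*125² + 202*225 - 1*125*225)*(-10) = (2*15625 + 45450 - 28125)*(-10) = (31250 + 45450 - 28125)*(-10) = 48575*(-10) = -485750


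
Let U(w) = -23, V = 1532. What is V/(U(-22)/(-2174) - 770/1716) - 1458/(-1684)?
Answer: -27335527773/7819654 ≈ -3495.7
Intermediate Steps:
V/(U(-22)/(-2174) - 770/1716) - 1458/(-1684) = 1532/(-23/(-2174) - 770/1716) - 1458/(-1684) = 1532/(-23*(-1/2174) - 770*1/1716) - 1458*(-1/1684) = 1532/(23/2174 - 35/78) + 729/842 = 1532/(-18574/42393) + 729/842 = 1532*(-42393/18574) + 729/842 = -32473038/9287 + 729/842 = -27335527773/7819654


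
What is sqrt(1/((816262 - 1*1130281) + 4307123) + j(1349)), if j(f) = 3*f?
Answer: sqrt(4033057972645841)/998276 ≈ 63.616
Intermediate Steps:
sqrt(1/((816262 - 1*1130281) + 4307123) + j(1349)) = sqrt(1/((816262 - 1*1130281) + 4307123) + 3*1349) = sqrt(1/((816262 - 1130281) + 4307123) + 4047) = sqrt(1/(-314019 + 4307123) + 4047) = sqrt(1/3993104 + 4047) = sqrt(16160091889/3993104) = sqrt(4033057972645841)/998276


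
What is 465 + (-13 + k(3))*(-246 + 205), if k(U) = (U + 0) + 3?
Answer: 752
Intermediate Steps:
k(U) = 3 + U (k(U) = U + 3 = 3 + U)
465 + (-13 + k(3))*(-246 + 205) = 465 + (-13 + (3 + 3))*(-246 + 205) = 465 + (-13 + 6)*(-41) = 465 - 7*(-41) = 465 + 287 = 752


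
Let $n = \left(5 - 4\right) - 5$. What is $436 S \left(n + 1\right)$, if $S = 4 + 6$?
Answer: $-13080$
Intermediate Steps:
$S = 10$
$n = -4$ ($n = 1 - 5 = -4$)
$436 S \left(n + 1\right) = 436 \cdot 10 \left(-4 + 1\right) = 436 \cdot 10 \left(-3\right) = 436 \left(-30\right) = -13080$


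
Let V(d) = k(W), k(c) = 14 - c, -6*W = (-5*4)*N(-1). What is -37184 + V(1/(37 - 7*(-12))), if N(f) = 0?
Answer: -37170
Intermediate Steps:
W = 0 (W = -(-5*4)*0/6 = -(-10)*0/3 = -⅙*0 = 0)
V(d) = 14 (V(d) = 14 - 1*0 = 14 + 0 = 14)
-37184 + V(1/(37 - 7*(-12))) = -37184 + 14 = -37170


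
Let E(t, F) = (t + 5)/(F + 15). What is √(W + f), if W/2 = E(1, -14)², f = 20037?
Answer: √20109 ≈ 141.81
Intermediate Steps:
E(t, F) = (5 + t)/(15 + F)
W = 72 (W = 2*((5 + 1)/(15 - 14))² = 2*(6/1)² = 2*(1*6)² = 2*6² = 2*36 = 72)
√(W + f) = √(72 + 20037) = √20109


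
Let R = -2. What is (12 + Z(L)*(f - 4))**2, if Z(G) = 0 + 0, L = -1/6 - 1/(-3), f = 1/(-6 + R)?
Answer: 144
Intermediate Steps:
f = -1/8 (f = 1/(-6 - 2) = 1/(-8) = -1/8 ≈ -0.12500)
L = 1/6 (L = -1*1/6 - 1*(-1/3) = -1/6 + 1/3 = 1/6 ≈ 0.16667)
Z(G) = 0
(12 + Z(L)*(f - 4))**2 = (12 + 0*(-1/8 - 4))**2 = (12 + 0*(-33/8))**2 = (12 + 0)**2 = 12**2 = 144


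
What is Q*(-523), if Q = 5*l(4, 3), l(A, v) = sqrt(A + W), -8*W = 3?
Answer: -2615*sqrt(58)/4 ≈ -4978.8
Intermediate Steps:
W = -3/8 (W = -1/8*3 = -3/8 ≈ -0.37500)
l(A, v) = sqrt(-3/8 + A) (l(A, v) = sqrt(A - 3/8) = sqrt(-3/8 + A))
Q = 5*sqrt(58)/4 (Q = 5*(sqrt(-6 + 16*4)/4) = 5*(sqrt(-6 + 64)/4) = 5*(sqrt(58)/4) = 5*sqrt(58)/4 ≈ 9.5197)
Q*(-523) = (5*sqrt(58)/4)*(-523) = -2615*sqrt(58)/4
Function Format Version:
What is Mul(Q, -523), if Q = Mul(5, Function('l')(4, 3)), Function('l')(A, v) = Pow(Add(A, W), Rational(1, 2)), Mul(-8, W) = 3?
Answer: Mul(Rational(-2615, 4), Pow(58, Rational(1, 2))) ≈ -4978.8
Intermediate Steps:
W = Rational(-3, 8) (W = Mul(Rational(-1, 8), 3) = Rational(-3, 8) ≈ -0.37500)
Function('l')(A, v) = Pow(Add(Rational(-3, 8), A), Rational(1, 2)) (Function('l')(A, v) = Pow(Add(A, Rational(-3, 8)), Rational(1, 2)) = Pow(Add(Rational(-3, 8), A), Rational(1, 2)))
Q = Mul(Rational(5, 4), Pow(58, Rational(1, 2))) (Q = Mul(5, Mul(Rational(1, 4), Pow(Add(-6, Mul(16, 4)), Rational(1, 2)))) = Mul(5, Mul(Rational(1, 4), Pow(Add(-6, 64), Rational(1, 2)))) = Mul(5, Mul(Rational(1, 4), Pow(58, Rational(1, 2)))) = Mul(Rational(5, 4), Pow(58, Rational(1, 2))) ≈ 9.5197)
Mul(Q, -523) = Mul(Mul(Rational(5, 4), Pow(58, Rational(1, 2))), -523) = Mul(Rational(-2615, 4), Pow(58, Rational(1, 2)))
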